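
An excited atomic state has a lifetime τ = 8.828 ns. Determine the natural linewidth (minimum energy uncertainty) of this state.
37.280 neV

Using the energy-time uncertainty principle:
ΔEΔt ≥ ℏ/2

The lifetime τ represents the time uncertainty Δt.
The natural linewidth (minimum energy uncertainty) is:

ΔE = ℏ/(2τ)
ΔE = (1.055e-34 J·s) / (2 × 8.828e-09 s)
ΔE = 5.973e-27 J = 37.280 neV

This natural linewidth limits the precision of spectroscopic measurements.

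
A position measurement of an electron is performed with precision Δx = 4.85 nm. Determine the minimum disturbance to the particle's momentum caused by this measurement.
1.087 × 10^-26 kg·m/s

The uncertainty principle implies that measuring position disturbs momentum:
ΔxΔp ≥ ℏ/2

When we measure position with precision Δx, we necessarily introduce a momentum uncertainty:
Δp ≥ ℏ/(2Δx)
Δp_min = (1.055e-34 J·s) / (2 × 4.850e-09 m)
Δp_min = 1.087e-26 kg·m/s

The more precisely we measure position, the greater the momentum disturbance.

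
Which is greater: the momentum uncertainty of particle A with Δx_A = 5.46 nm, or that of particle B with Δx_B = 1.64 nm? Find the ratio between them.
Particle B has the larger minimum momentum uncertainty, by a factor of 3.33.

For each particle, the minimum momentum uncertainty is Δp_min = ℏ/(2Δx):

Particle A: Δp_A = ℏ/(2×5.460e-09 m) = 9.657e-27 kg·m/s
Particle B: Δp_B = ℏ/(2×1.640e-09 m) = 3.215e-26 kg·m/s

Ratio: Δp_B/Δp_A = 3.33

Since Δp_min ∝ 1/Δx, the particle with smaller position uncertainty (B) has larger momentum uncertainty.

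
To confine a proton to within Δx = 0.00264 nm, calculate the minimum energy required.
744.297 meV

Localizing a particle requires giving it sufficient momentum uncertainty:

1. From uncertainty principle: Δp ≥ ℏ/(2Δx)
   Δp_min = (1.055e-34 J·s) / (2 × 2.640e-12 m)
   Δp_min = 1.997e-23 kg·m/s

2. This momentum uncertainty corresponds to kinetic energy:
   KE ≈ (Δp)²/(2m) = (1.997e-23)²/(2 × 1.673e-27 kg)
   KE = 1.192e-19 J = 744.297 meV

Tighter localization requires more energy.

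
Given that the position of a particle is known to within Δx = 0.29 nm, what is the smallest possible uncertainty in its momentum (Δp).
1.818 × 10^-25 kg·m/s

Using the Heisenberg uncertainty principle:
ΔxΔp ≥ ℏ/2

The minimum uncertainty in momentum is:
Δp_min = ℏ/(2Δx)
Δp_min = (1.055e-34 J·s) / (2 × 2.900e-10 m)
Δp_min = 1.818e-25 kg·m/s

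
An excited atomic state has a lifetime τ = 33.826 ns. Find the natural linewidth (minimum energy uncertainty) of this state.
9.729 neV

Using the energy-time uncertainty principle:
ΔEΔt ≥ ℏ/2

The lifetime τ represents the time uncertainty Δt.
The natural linewidth (minimum energy uncertainty) is:

ΔE = ℏ/(2τ)
ΔE = (1.055e-34 J·s) / (2 × 3.383e-08 s)
ΔE = 1.559e-27 J = 9.729 neV

This natural linewidth limits the precision of spectroscopic measurements.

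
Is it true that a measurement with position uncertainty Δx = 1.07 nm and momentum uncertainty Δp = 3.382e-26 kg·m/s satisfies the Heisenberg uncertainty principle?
No, it violates the uncertainty principle (impossible measurement).

Calculate the product ΔxΔp:
ΔxΔp = (1.070e-09 m) × (3.382e-26 kg·m/s)
ΔxΔp = 3.619e-35 J·s

Compare to the minimum allowed value ℏ/2:
ℏ/2 = 5.273e-35 J·s

Since ΔxΔp = 3.619e-35 J·s < 5.273e-35 J·s = ℏ/2,
the measurement violates the uncertainty principle.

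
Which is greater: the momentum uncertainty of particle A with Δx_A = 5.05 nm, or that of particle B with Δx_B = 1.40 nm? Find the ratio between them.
Particle B has the larger minimum momentum uncertainty, by a factor of 3.61.

For each particle, the minimum momentum uncertainty is Δp_min = ℏ/(2Δx):

Particle A: Δp_A = ℏ/(2×5.050e-09 m) = 1.044e-26 kg·m/s
Particle B: Δp_B = ℏ/(2×1.400e-09 m) = 3.766e-26 kg·m/s

Ratio: Δp_B/Δp_A = 3.61

Since Δp_min ∝ 1/Δx, the particle with smaller position uncertainty (B) has larger momentum uncertainty.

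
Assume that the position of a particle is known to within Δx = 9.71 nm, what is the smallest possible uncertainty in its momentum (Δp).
5.430 × 10^-27 kg·m/s

Using the Heisenberg uncertainty principle:
ΔxΔp ≥ ℏ/2

The minimum uncertainty in momentum is:
Δp_min = ℏ/(2Δx)
Δp_min = (1.055e-34 J·s) / (2 × 9.710e-09 m)
Δp_min = 5.430e-27 kg·m/s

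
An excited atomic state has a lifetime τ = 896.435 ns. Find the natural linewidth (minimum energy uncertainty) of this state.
367.128 peV

Using the energy-time uncertainty principle:
ΔEΔt ≥ ℏ/2

The lifetime τ represents the time uncertainty Δt.
The natural linewidth (minimum energy uncertainty) is:

ΔE = ℏ/(2τ)
ΔE = (1.055e-34 J·s) / (2 × 8.964e-07 s)
ΔE = 5.882e-29 J = 367.128 peV

This natural linewidth limits the precision of spectroscopic measurements.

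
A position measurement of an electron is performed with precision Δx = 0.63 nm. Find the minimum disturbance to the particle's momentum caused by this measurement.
8.370 × 10^-26 kg·m/s

The uncertainty principle implies that measuring position disturbs momentum:
ΔxΔp ≥ ℏ/2

When we measure position with precision Δx, we necessarily introduce a momentum uncertainty:
Δp ≥ ℏ/(2Δx)
Δp_min = (1.055e-34 J·s) / (2 × 6.300e-10 m)
Δp_min = 8.370e-26 kg·m/s

The more precisely we measure position, the greater the momentum disturbance.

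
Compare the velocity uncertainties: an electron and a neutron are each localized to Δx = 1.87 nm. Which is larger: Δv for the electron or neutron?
The electron has the larger minimum velocity uncertainty, by a ratio of 1838.7.

For both particles, Δp_min = ℏ/(2Δx) = 2.820e-26 kg·m/s (same for both).

The velocity uncertainty is Δv = Δp/m:
- electron: Δv = 2.820e-26 / 9.109e-31 = 3.095e+04 m/s = 30.954 km/s
- neutron: Δv = 2.820e-26 / 1.675e-27 = 1.683e+01 m/s = 16.835 m/s

Ratio: 3.095e+04 / 1.683e+01 = 1838.7

The lighter particle has larger velocity uncertainty because Δv ∝ 1/m.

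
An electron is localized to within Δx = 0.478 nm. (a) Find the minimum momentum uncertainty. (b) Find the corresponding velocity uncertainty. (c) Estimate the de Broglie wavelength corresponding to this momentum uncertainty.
(a) Δp_min = 1.103 × 10^-25 kg·m/s
(b) Δv_min = 121.096 km/s
(c) λ_dB = 6.007 nm

Step-by-step:

(a) From the uncertainty principle:
Δp_min = ℏ/(2Δx) = (1.055e-34 J·s)/(2 × 4.780e-10 m) = 1.103e-25 kg·m/s

(b) The velocity uncertainty:
Δv = Δp/m = (1.103e-25 kg·m/s)/(9.109e-31 kg) = 1.211e+05 m/s = 121.096 km/s

(c) The de Broglie wavelength for this momentum:
λ = h/p = (6.626e-34 J·s)/(1.103e-25 kg·m/s) = 6.007e-09 m = 6.007 nm

Note: The de Broglie wavelength is comparable to the localization size, as expected from wave-particle duality.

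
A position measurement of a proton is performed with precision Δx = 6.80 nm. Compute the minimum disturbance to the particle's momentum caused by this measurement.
7.754 × 10^-27 kg·m/s

The uncertainty principle implies that measuring position disturbs momentum:
ΔxΔp ≥ ℏ/2

When we measure position with precision Δx, we necessarily introduce a momentum uncertainty:
Δp ≥ ℏ/(2Δx)
Δp_min = (1.055e-34 J·s) / (2 × 6.800e-09 m)
Δp_min = 7.754e-27 kg·m/s

The more precisely we measure position, the greater the momentum disturbance.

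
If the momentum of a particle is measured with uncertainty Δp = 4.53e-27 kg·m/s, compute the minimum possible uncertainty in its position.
11.640 nm

Using the Heisenberg uncertainty principle:
ΔxΔp ≥ ℏ/2

The minimum uncertainty in position is:
Δx_min = ℏ/(2Δp)
Δx_min = (1.055e-34 J·s) / (2 × 4.530e-27 kg·m/s)
Δx_min = 1.164e-08 m = 11.640 nm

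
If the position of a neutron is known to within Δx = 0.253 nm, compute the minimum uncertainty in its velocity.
124.431 m/s

Using the Heisenberg uncertainty principle and Δp = mΔv:
ΔxΔp ≥ ℏ/2
Δx(mΔv) ≥ ℏ/2

The minimum uncertainty in velocity is:
Δv_min = ℏ/(2mΔx)
Δv_min = (1.055e-34 J·s) / (2 × 1.675e-27 kg × 2.530e-10 m)
Δv_min = 1.244e+02 m/s = 124.431 m/s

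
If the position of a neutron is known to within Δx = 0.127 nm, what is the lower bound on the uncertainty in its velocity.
247.883 m/s

Using the Heisenberg uncertainty principle and Δp = mΔv:
ΔxΔp ≥ ℏ/2
Δx(mΔv) ≥ ℏ/2

The minimum uncertainty in velocity is:
Δv_min = ℏ/(2mΔx)
Δv_min = (1.055e-34 J·s) / (2 × 1.675e-27 kg × 1.270e-10 m)
Δv_min = 2.479e+02 m/s = 247.883 m/s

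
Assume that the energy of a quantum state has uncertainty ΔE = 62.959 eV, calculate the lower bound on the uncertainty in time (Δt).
5.227 as

Using the energy-time uncertainty principle:
ΔEΔt ≥ ℏ/2

The minimum uncertainty in time is:
Δt_min = ℏ/(2ΔE)
Δt_min = (1.055e-34 J·s) / (2 × 1.009e-17 J)
Δt_min = 5.227e-18 s = 5.227 as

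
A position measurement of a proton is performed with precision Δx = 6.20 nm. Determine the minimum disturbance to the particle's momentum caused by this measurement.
8.505 × 10^-27 kg·m/s

The uncertainty principle implies that measuring position disturbs momentum:
ΔxΔp ≥ ℏ/2

When we measure position with precision Δx, we necessarily introduce a momentum uncertainty:
Δp ≥ ℏ/(2Δx)
Δp_min = (1.055e-34 J·s) / (2 × 6.200e-09 m)
Δp_min = 8.505e-27 kg·m/s

The more precisely we measure position, the greater the momentum disturbance.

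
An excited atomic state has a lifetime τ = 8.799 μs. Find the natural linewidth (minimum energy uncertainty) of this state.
37.403 peV

Using the energy-time uncertainty principle:
ΔEΔt ≥ ℏ/2

The lifetime τ represents the time uncertainty Δt.
The natural linewidth (minimum energy uncertainty) is:

ΔE = ℏ/(2τ)
ΔE = (1.055e-34 J·s) / (2 × 8.799e-06 s)
ΔE = 5.993e-30 J = 37.403 peV

This natural linewidth limits the precision of spectroscopic measurements.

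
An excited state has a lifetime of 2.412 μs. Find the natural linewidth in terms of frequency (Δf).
32.992 kHz

Using the energy-time uncertainty principle and E = hf:
ΔEΔt ≥ ℏ/2
hΔf·Δt ≥ ℏ/2

The minimum frequency uncertainty is:
Δf = ℏ/(2hτ) = 1/(4πτ)
Δf = 1/(4π × 2.412e-06 s)
Δf = 3.299e+04 Hz = 32.992 kHz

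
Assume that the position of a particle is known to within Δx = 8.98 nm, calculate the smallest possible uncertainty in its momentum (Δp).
5.872 × 10^-27 kg·m/s

Using the Heisenberg uncertainty principle:
ΔxΔp ≥ ℏ/2

The minimum uncertainty in momentum is:
Δp_min = ℏ/(2Δx)
Δp_min = (1.055e-34 J·s) / (2 × 8.980e-09 m)
Δp_min = 5.872e-27 kg·m/s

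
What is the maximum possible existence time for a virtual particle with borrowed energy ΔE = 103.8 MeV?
3.171 ys

Using the energy-time uncertainty principle:
ΔEΔt ≥ ℏ/2

For a virtual particle borrowing energy ΔE, the maximum lifetime is:
Δt_max = ℏ/(2ΔE)

Converting energy:
ΔE = 103.8 MeV = 1.663e-11 J

Δt_max = (1.055e-34 J·s) / (2 × 1.663e-11 J)
Δt_max = 3.171e-24 s = 3.171 ys

Virtual particles with higher borrowed energy exist for shorter times.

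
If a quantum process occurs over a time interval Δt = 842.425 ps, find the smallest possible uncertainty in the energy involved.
390.665 neV

Using the energy-time uncertainty principle:
ΔEΔt ≥ ℏ/2

The minimum uncertainty in energy is:
ΔE_min = ℏ/(2Δt)
ΔE_min = (1.055e-34 J·s) / (2 × 8.424e-10 s)
ΔE_min = 6.259e-26 J = 390.665 neV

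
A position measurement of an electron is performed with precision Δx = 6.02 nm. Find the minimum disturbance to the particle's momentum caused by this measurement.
8.759 × 10^-27 kg·m/s

The uncertainty principle implies that measuring position disturbs momentum:
ΔxΔp ≥ ℏ/2

When we measure position with precision Δx, we necessarily introduce a momentum uncertainty:
Δp ≥ ℏ/(2Δx)
Δp_min = (1.055e-34 J·s) / (2 × 6.020e-09 m)
Δp_min = 8.759e-27 kg·m/s

The more precisely we measure position, the greater the momentum disturbance.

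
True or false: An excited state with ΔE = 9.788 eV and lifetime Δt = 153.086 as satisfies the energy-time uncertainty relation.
Yes, it satisfies the uncertainty relation.

Calculate the product ΔEΔt:
ΔE = 9.788 eV = 1.568e-18 J
ΔEΔt = (1.568e-18 J) × (1.531e-16 s)
ΔEΔt = 2.401e-34 J·s

Compare to the minimum allowed value ℏ/2:
ℏ/2 = 5.273e-35 J·s

Since ΔEΔt = 2.401e-34 J·s ≥ 5.273e-35 J·s = ℏ/2,
this satisfies the uncertainty relation.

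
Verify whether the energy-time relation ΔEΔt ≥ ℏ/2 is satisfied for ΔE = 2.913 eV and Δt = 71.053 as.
No, it violates the uncertainty relation.

Calculate the product ΔEΔt:
ΔE = 2.913 eV = 4.667e-19 J
ΔEΔt = (4.667e-19 J) × (7.105e-17 s)
ΔEΔt = 3.316e-35 J·s

Compare to the minimum allowed value ℏ/2:
ℏ/2 = 5.273e-35 J·s

Since ΔEΔt = 3.316e-35 J·s < 5.273e-35 J·s = ℏ/2,
this violates the uncertainty relation.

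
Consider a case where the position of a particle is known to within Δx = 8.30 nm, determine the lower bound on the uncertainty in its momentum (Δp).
6.353 × 10^-27 kg·m/s

Using the Heisenberg uncertainty principle:
ΔxΔp ≥ ℏ/2

The minimum uncertainty in momentum is:
Δp_min = ℏ/(2Δx)
Δp_min = (1.055e-34 J·s) / (2 × 8.300e-09 m)
Δp_min = 6.353e-27 kg·m/s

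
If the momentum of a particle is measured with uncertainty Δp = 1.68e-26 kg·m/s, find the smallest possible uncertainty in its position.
3.139 nm

Using the Heisenberg uncertainty principle:
ΔxΔp ≥ ℏ/2

The minimum uncertainty in position is:
Δx_min = ℏ/(2Δp)
Δx_min = (1.055e-34 J·s) / (2 × 1.680e-26 kg·m/s)
Δx_min = 3.139e-09 m = 3.139 nm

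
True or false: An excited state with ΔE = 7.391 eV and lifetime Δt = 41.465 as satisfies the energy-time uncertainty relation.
No, it violates the uncertainty relation.

Calculate the product ΔEΔt:
ΔE = 7.391 eV = 1.184e-18 J
ΔEΔt = (1.184e-18 J) × (4.147e-17 s)
ΔEΔt = 4.910e-35 J·s

Compare to the minimum allowed value ℏ/2:
ℏ/2 = 5.273e-35 J·s

Since ΔEΔt = 4.910e-35 J·s < 5.273e-35 J·s = ℏ/2,
this violates the uncertainty relation.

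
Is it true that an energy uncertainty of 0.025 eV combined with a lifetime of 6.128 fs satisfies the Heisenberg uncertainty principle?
No, it violates the uncertainty relation.

Calculate the product ΔEΔt:
ΔE = 0.025 eV = 4.005e-21 J
ΔEΔt = (4.005e-21 J) × (6.128e-15 s)
ΔEΔt = 2.455e-35 J·s

Compare to the minimum allowed value ℏ/2:
ℏ/2 = 5.273e-35 J·s

Since ΔEΔt = 2.455e-35 J·s < 5.273e-35 J·s = ℏ/2,
this violates the uncertainty relation.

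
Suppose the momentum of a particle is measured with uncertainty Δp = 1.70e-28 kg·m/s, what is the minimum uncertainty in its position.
310.168 nm

Using the Heisenberg uncertainty principle:
ΔxΔp ≥ ℏ/2

The minimum uncertainty in position is:
Δx_min = ℏ/(2Δp)
Δx_min = (1.055e-34 J·s) / (2 × 1.700e-28 kg·m/s)
Δx_min = 3.102e-07 m = 310.168 nm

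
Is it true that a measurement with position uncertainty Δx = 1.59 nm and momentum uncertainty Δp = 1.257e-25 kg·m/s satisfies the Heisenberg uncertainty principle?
Yes, it satisfies the uncertainty principle.

Calculate the product ΔxΔp:
ΔxΔp = (1.590e-09 m) × (1.257e-25 kg·m/s)
ΔxΔp = 1.999e-34 J·s

Compare to the minimum allowed value ℏ/2:
ℏ/2 = 5.273e-35 J·s

Since ΔxΔp = 1.999e-34 J·s ≥ 5.273e-35 J·s = ℏ/2,
the measurement satisfies the uncertainty principle.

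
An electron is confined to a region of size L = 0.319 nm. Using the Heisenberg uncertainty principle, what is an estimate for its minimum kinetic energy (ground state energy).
93.601 meV

Using the uncertainty principle to estimate ground state energy:

1. The position uncertainty is approximately the confinement size:
   Δx ≈ L = 3.190e-10 m

2. From ΔxΔp ≥ ℏ/2, the minimum momentum uncertainty is:
   Δp ≈ ℏ/(2L) = 1.653e-25 kg·m/s

3. The kinetic energy is approximately:
   KE ≈ (Δp)²/(2m) = (1.653e-25)²/(2 × 9.109e-31 kg)
   KE ≈ 1.500e-20 J = 93.601 meV

This is an order-of-magnitude estimate of the ground state energy.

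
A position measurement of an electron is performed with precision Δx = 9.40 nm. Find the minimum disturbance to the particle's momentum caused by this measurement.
5.609 × 10^-27 kg·m/s

The uncertainty principle implies that measuring position disturbs momentum:
ΔxΔp ≥ ℏ/2

When we measure position with precision Δx, we necessarily introduce a momentum uncertainty:
Δp ≥ ℏ/(2Δx)
Δp_min = (1.055e-34 J·s) / (2 × 9.400e-09 m)
Δp_min = 5.609e-27 kg·m/s

The more precisely we measure position, the greater the momentum disturbance.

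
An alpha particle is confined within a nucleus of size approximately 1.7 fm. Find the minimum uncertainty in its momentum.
3.102 × 10^-20 kg·m/s

Using the Heisenberg uncertainty principle:
ΔxΔp ≥ ℏ/2

With Δx ≈ L = 1.700e-15 m (the confinement size):
Δp_min = ℏ/(2Δx)
Δp_min = (1.055e-34 J·s) / (2 × 1.700e-15 m)
Δp_min = 3.102e-20 kg·m/s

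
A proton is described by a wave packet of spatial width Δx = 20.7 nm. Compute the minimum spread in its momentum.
2.547 × 10^-27 kg·m/s

For a wave packet, the spatial width Δx and momentum spread Δp are related by the uncertainty principle:
ΔxΔp ≥ ℏ/2

The minimum momentum spread is:
Δp_min = ℏ/(2Δx)
Δp_min = (1.055e-34 J·s) / (2 × 2.070e-08 m)
Δp_min = 2.547e-27 kg·m/s

A wave packet cannot have both a well-defined position and well-defined momentum.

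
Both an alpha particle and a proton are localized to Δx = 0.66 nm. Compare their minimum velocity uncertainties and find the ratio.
The proton has the larger minimum velocity uncertainty, by a ratio of 4.0.

For both particles, Δp_min = ℏ/(2Δx) = 7.989e-26 kg·m/s (same for both).

The velocity uncertainty is Δv = Δp/m:
- alpha particle: Δv = 7.989e-26 / 6.645e-27 = 1.202e+01 m/s = 12.023 m/s
- proton: Δv = 7.989e-26 / 1.673e-27 = 4.776e+01 m/s = 47.764 m/s

Ratio: 4.776e+01 / 1.202e+01 = 4.0

The lighter particle has larger velocity uncertainty because Δv ∝ 1/m.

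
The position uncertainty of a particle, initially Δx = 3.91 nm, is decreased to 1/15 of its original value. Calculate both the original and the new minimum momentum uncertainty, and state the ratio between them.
Original Δp_min = 1.349 × 10^-26 kg·m/s; new Δp'_min = 2.023 × 10^-25 kg·m/s; ratio Δp'_min/Δp_min = 15.

From the uncertainty principle ΔxΔp ≥ ℏ/2, the minimum momentum uncertainty is Δp_min = ℏ/(2Δx).

Original (Δx = 3.91 nm = 3.910e-09 m):
Δp_min = (1.055e-34 J·s)/(2 × 3.910e-09 m) = 1.349e-26 kg·m/s

When Δx → (1/15)Δx:
Δp'_min = ℏ/(2 × (1/15)Δx) = 15 × ℏ/(2Δx) = 15 × Δp_min
Δp'_min = 15 × 1.349e-26 kg·m/s = 2.023e-25 kg·m/s

Since Δp_min ∝ 1/Δx, when Δx is decreased to 1/15 of its original value, Δp_min increases to 15 times its original value.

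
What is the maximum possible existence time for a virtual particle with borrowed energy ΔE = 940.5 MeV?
3.499 × 10^-25 s

Using the energy-time uncertainty principle:
ΔEΔt ≥ ℏ/2

For a virtual particle borrowing energy ΔE, the maximum lifetime is:
Δt_max = ℏ/(2ΔE)

Converting energy:
ΔE = 940.5 MeV = 1.507e-10 J

Δt_max = (1.055e-34 J·s) / (2 × 1.507e-10 J)
Δt_max = 3.499e-25 s = 3.499 × 10^-25 s

Virtual particles with higher borrowed energy exist for shorter times.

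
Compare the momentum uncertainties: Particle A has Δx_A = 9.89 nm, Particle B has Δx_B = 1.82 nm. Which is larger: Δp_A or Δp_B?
Particle B has the larger minimum momentum uncertainty, by a factor of 5.43.

For each particle, the minimum momentum uncertainty is Δp_min = ℏ/(2Δx):

Particle A: Δp_A = ℏ/(2×9.890e-09 m) = 5.332e-27 kg·m/s
Particle B: Δp_B = ℏ/(2×1.820e-09 m) = 2.897e-26 kg·m/s

Ratio: Δp_B/Δp_A = 5.43

Since Δp_min ∝ 1/Δx, the particle with smaller position uncertainty (B) has larger momentum uncertainty.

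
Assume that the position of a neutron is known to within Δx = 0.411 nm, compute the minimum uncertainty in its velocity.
76.596 m/s

Using the Heisenberg uncertainty principle and Δp = mΔv:
ΔxΔp ≥ ℏ/2
Δx(mΔv) ≥ ℏ/2

The minimum uncertainty in velocity is:
Δv_min = ℏ/(2mΔx)
Δv_min = (1.055e-34 J·s) / (2 × 1.675e-27 kg × 4.110e-10 m)
Δv_min = 7.660e+01 m/s = 76.596 m/s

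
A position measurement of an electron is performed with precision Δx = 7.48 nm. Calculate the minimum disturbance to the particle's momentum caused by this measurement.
7.049 × 10^-27 kg·m/s

The uncertainty principle implies that measuring position disturbs momentum:
ΔxΔp ≥ ℏ/2

When we measure position with precision Δx, we necessarily introduce a momentum uncertainty:
Δp ≥ ℏ/(2Δx)
Δp_min = (1.055e-34 J·s) / (2 × 7.480e-09 m)
Δp_min = 7.049e-27 kg·m/s

The more precisely we measure position, the greater the momentum disturbance.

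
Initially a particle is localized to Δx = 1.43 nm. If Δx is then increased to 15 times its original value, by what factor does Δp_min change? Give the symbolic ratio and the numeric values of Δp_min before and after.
Original Δp_min = 3.687 × 10^-26 kg·m/s; new Δp'_min = 2.458 × 10^-27 kg·m/s; ratio Δp'_min/Δp_min = 1/15.

From the uncertainty principle ΔxΔp ≥ ℏ/2, the minimum momentum uncertainty is Δp_min = ℏ/(2Δx).

Original (Δx = 1.43 nm = 1.430e-09 m):
Δp_min = (1.055e-34 J·s)/(2 × 1.430e-09 m) = 3.687e-26 kg·m/s

When Δx → 15Δx:
Δp'_min = ℏ/(2 × 15Δx) = (1/15) × ℏ/(2Δx) = (1/15) × Δp_min
Δp'_min = 1/15 × 3.687e-26 kg·m/s = 2.458e-27 kg·m/s

Since Δp_min ∝ 1/Δx, when Δx is increased to 15 times its original value, Δp_min decreases to 1/15 of its original value.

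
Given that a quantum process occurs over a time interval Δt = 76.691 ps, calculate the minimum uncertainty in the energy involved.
4.291 μeV

Using the energy-time uncertainty principle:
ΔEΔt ≥ ℏ/2

The minimum uncertainty in energy is:
ΔE_min = ℏ/(2Δt)
ΔE_min = (1.055e-34 J·s) / (2 × 7.669e-11 s)
ΔE_min = 6.875e-25 J = 4.291 μeV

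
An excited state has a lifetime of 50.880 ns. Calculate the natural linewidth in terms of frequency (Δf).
1.564 MHz

Using the energy-time uncertainty principle and E = hf:
ΔEΔt ≥ ℏ/2
hΔf·Δt ≥ ℏ/2

The minimum frequency uncertainty is:
Δf = ℏ/(2hτ) = 1/(4πτ)
Δf = 1/(4π × 5.088e-08 s)
Δf = 1.564e+06 Hz = 1.564 MHz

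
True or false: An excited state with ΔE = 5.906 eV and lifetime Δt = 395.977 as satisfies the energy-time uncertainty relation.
Yes, it satisfies the uncertainty relation.

Calculate the product ΔEΔt:
ΔE = 5.906 eV = 9.462e-19 J
ΔEΔt = (9.462e-19 J) × (3.960e-16 s)
ΔEΔt = 3.747e-34 J·s

Compare to the minimum allowed value ℏ/2:
ℏ/2 = 5.273e-35 J·s

Since ΔEΔt = 3.747e-34 J·s ≥ 5.273e-35 J·s = ℏ/2,
this satisfies the uncertainty relation.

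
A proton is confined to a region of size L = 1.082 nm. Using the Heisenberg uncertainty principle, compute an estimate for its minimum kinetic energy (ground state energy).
4.431 μeV

Using the uncertainty principle to estimate ground state energy:

1. The position uncertainty is approximately the confinement size:
   Δx ≈ L = 1.082e-09 m

2. From ΔxΔp ≥ ℏ/2, the minimum momentum uncertainty is:
   Δp ≈ ℏ/(2L) = 4.873e-26 kg·m/s

3. The kinetic energy is approximately:
   KE ≈ (Δp)²/(2m) = (4.873e-26)²/(2 × 1.673e-27 kg)
   KE ≈ 7.099e-25 J = 4.431 μeV

This is an order-of-magnitude estimate of the ground state energy.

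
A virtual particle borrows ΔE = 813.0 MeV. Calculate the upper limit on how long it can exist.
4.048 × 10^-25 s

Using the energy-time uncertainty principle:
ΔEΔt ≥ ℏ/2

For a virtual particle borrowing energy ΔE, the maximum lifetime is:
Δt_max = ℏ/(2ΔE)

Converting energy:
ΔE = 813.0 MeV = 1.303e-10 J

Δt_max = (1.055e-34 J·s) / (2 × 1.303e-10 J)
Δt_max = 4.048e-25 s = 4.048 × 10^-25 s

Virtual particles with higher borrowed energy exist for shorter times.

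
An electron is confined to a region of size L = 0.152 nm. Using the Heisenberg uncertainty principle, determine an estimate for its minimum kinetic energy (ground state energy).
412.264 meV

Using the uncertainty principle to estimate ground state energy:

1. The position uncertainty is approximately the confinement size:
   Δx ≈ L = 1.520e-10 m

2. From ΔxΔp ≥ ℏ/2, the minimum momentum uncertainty is:
   Δp ≈ ℏ/(2L) = 3.469e-25 kg·m/s

3. The kinetic energy is approximately:
   KE ≈ (Δp)²/(2m) = (3.469e-25)²/(2 × 9.109e-31 kg)
   KE ≈ 6.605e-20 J = 412.264 meV

This is an order-of-magnitude estimate of the ground state energy.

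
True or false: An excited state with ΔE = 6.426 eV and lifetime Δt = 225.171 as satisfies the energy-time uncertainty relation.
Yes, it satisfies the uncertainty relation.

Calculate the product ΔEΔt:
ΔE = 6.426 eV = 1.030e-18 J
ΔEΔt = (1.030e-18 J) × (2.252e-16 s)
ΔEΔt = 2.318e-34 J·s

Compare to the minimum allowed value ℏ/2:
ℏ/2 = 5.273e-35 J·s

Since ΔEΔt = 2.318e-34 J·s ≥ 5.273e-35 J·s = ℏ/2,
this satisfies the uncertainty relation.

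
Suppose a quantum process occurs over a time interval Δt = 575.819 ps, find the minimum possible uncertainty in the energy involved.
571.544 neV

Using the energy-time uncertainty principle:
ΔEΔt ≥ ℏ/2

The minimum uncertainty in energy is:
ΔE_min = ℏ/(2Δt)
ΔE_min = (1.055e-34 J·s) / (2 × 5.758e-10 s)
ΔE_min = 9.157e-26 J = 571.544 neV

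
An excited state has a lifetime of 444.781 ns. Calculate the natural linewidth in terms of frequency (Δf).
178.914 kHz

Using the energy-time uncertainty principle and E = hf:
ΔEΔt ≥ ℏ/2
hΔf·Δt ≥ ℏ/2

The minimum frequency uncertainty is:
Δf = ℏ/(2hτ) = 1/(4πτ)
Δf = 1/(4π × 4.448e-07 s)
Δf = 1.789e+05 Hz = 178.914 kHz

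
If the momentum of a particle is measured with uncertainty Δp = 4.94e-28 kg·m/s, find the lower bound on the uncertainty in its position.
106.738 nm

Using the Heisenberg uncertainty principle:
ΔxΔp ≥ ℏ/2

The minimum uncertainty in position is:
Δx_min = ℏ/(2Δp)
Δx_min = (1.055e-34 J·s) / (2 × 4.940e-28 kg·m/s)
Δx_min = 1.067e-07 m = 106.738 nm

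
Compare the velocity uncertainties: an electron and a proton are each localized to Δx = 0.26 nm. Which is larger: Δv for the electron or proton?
The electron has the larger minimum velocity uncertainty, by a ratio of 1836.2.

For both particles, Δp_min = ℏ/(2Δx) = 2.028e-25 kg·m/s (same for both).

The velocity uncertainty is Δv = Δp/m:
- electron: Δv = 2.028e-25 / 9.109e-31 = 2.226e+05 m/s = 222.630 km/s
- proton: Δv = 2.028e-25 / 1.673e-27 = 1.212e+02 m/s = 121.248 m/s

Ratio: 2.226e+05 / 1.212e+02 = 1836.2

The lighter particle has larger velocity uncertainty because Δv ∝ 1/m.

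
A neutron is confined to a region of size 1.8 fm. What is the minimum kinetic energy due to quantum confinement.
1.599 MeV

Using the uncertainty principle:

1. Position uncertainty: Δx ≈ 1.800e-15 m
2. Minimum momentum uncertainty: Δp = ℏ/(2Δx) = 2.929e-20 kg·m/s
3. Minimum kinetic energy:
   KE = (Δp)²/(2m) = (2.929e-20)²/(2 × 1.675e-27 kg)
   KE = 2.562e-13 J = 1.599 MeV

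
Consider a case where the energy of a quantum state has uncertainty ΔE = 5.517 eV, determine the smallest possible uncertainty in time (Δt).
59.653 as

Using the energy-time uncertainty principle:
ΔEΔt ≥ ℏ/2

The minimum uncertainty in time is:
Δt_min = ℏ/(2ΔE)
Δt_min = (1.055e-34 J·s) / (2 × 8.839e-19 J)
Δt_min = 5.965e-17 s = 59.653 as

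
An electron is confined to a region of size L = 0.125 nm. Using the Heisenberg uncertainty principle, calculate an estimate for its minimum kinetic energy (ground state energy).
609.597 meV

Using the uncertainty principle to estimate ground state energy:

1. The position uncertainty is approximately the confinement size:
   Δx ≈ L = 1.250e-10 m

2. From ΔxΔp ≥ ℏ/2, the minimum momentum uncertainty is:
   Δp ≈ ℏ/(2L) = 4.218e-25 kg·m/s

3. The kinetic energy is approximately:
   KE ≈ (Δp)²/(2m) = (4.218e-25)²/(2 × 9.109e-31 kg)
   KE ≈ 9.767e-20 J = 609.597 meV

This is an order-of-magnitude estimate of the ground state energy.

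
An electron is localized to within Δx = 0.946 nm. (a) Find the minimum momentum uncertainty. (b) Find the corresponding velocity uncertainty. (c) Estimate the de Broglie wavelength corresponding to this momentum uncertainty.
(a) Δp_min = 5.574 × 10^-26 kg·m/s
(b) Δv_min = 61.188 km/s
(c) λ_dB = 11.888 nm

Step-by-step:

(a) From the uncertainty principle:
Δp_min = ℏ/(2Δx) = (1.055e-34 J·s)/(2 × 9.460e-10 m) = 5.574e-26 kg·m/s

(b) The velocity uncertainty:
Δv = Δp/m = (5.574e-26 kg·m/s)/(9.109e-31 kg) = 6.119e+04 m/s = 61.188 km/s

(c) The de Broglie wavelength for this momentum:
λ = h/p = (6.626e-34 J·s)/(5.574e-26 kg·m/s) = 1.189e-08 m = 11.888 nm

Note: The de Broglie wavelength is comparable to the localization size, as expected from wave-particle duality.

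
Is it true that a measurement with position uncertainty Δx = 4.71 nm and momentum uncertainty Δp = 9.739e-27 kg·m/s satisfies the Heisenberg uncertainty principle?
No, it violates the uncertainty principle (impossible measurement).

Calculate the product ΔxΔp:
ΔxΔp = (4.710e-09 m) × (9.739e-27 kg·m/s)
ΔxΔp = 4.587e-35 J·s

Compare to the minimum allowed value ℏ/2:
ℏ/2 = 5.273e-35 J·s

Since ΔxΔp = 4.587e-35 J·s < 5.273e-35 J·s = ℏ/2,
the measurement violates the uncertainty principle.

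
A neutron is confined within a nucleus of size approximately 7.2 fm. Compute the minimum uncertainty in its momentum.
7.323 × 10^-21 kg·m/s

Using the Heisenberg uncertainty principle:
ΔxΔp ≥ ℏ/2

With Δx ≈ L = 7.200e-15 m (the confinement size):
Δp_min = ℏ/(2Δx)
Δp_min = (1.055e-34 J·s) / (2 × 7.200e-15 m)
Δp_min = 7.323e-21 kg·m/s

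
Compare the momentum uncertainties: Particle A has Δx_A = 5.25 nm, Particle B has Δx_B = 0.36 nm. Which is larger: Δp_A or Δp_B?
Particle B has the larger minimum momentum uncertainty, by a factor of 14.58.

For each particle, the minimum momentum uncertainty is Δp_min = ℏ/(2Δx):

Particle A: Δp_A = ℏ/(2×5.250e-09 m) = 1.004e-26 kg·m/s
Particle B: Δp_B = ℏ/(2×3.600e-10 m) = 1.465e-25 kg·m/s

Ratio: Δp_B/Δp_A = 14.58

Since Δp_min ∝ 1/Δx, the particle with smaller position uncertainty (B) has larger momentum uncertainty.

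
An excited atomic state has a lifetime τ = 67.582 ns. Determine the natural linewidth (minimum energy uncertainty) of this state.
4.870 neV

Using the energy-time uncertainty principle:
ΔEΔt ≥ ℏ/2

The lifetime τ represents the time uncertainty Δt.
The natural linewidth (minimum energy uncertainty) is:

ΔE = ℏ/(2τ)
ΔE = (1.055e-34 J·s) / (2 × 6.758e-08 s)
ΔE = 7.802e-28 J = 4.870 neV

This natural linewidth limits the precision of spectroscopic measurements.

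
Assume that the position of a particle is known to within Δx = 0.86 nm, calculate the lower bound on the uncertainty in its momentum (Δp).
6.131 × 10^-26 kg·m/s

Using the Heisenberg uncertainty principle:
ΔxΔp ≥ ℏ/2

The minimum uncertainty in momentum is:
Δp_min = ℏ/(2Δx)
Δp_min = (1.055e-34 J·s) / (2 × 8.600e-10 m)
Δp_min = 6.131e-26 kg·m/s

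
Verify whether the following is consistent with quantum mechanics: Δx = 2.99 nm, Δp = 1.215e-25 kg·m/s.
Yes, it satisfies the uncertainty principle.

Calculate the product ΔxΔp:
ΔxΔp = (2.990e-09 m) × (1.215e-25 kg·m/s)
ΔxΔp = 3.633e-34 J·s

Compare to the minimum allowed value ℏ/2:
ℏ/2 = 5.273e-35 J·s

Since ΔxΔp = 3.633e-34 J·s ≥ 5.273e-35 J·s = ℏ/2,
the measurement satisfies the uncertainty principle.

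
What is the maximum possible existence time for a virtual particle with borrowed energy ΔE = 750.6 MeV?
4.385 × 10^-25 s

Using the energy-time uncertainty principle:
ΔEΔt ≥ ℏ/2

For a virtual particle borrowing energy ΔE, the maximum lifetime is:
Δt_max = ℏ/(2ΔE)

Converting energy:
ΔE = 750.6 MeV = 1.203e-10 J

Δt_max = (1.055e-34 J·s) / (2 × 1.203e-10 J)
Δt_max = 4.385e-25 s = 4.385 × 10^-25 s

Virtual particles with higher borrowed energy exist for shorter times.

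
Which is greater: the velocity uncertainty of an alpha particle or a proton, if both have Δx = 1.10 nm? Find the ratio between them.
The proton has the larger minimum velocity uncertainty, by a ratio of 4.0.

For both particles, Δp_min = ℏ/(2Δx) = 4.794e-26 kg·m/s (same for both).

The velocity uncertainty is Δv = Δp/m:
- alpha particle: Δv = 4.794e-26 / 6.645e-27 = 7.214e+00 m/s = 7.214 m/s
- proton: Δv = 4.794e-26 / 1.673e-27 = 2.866e+01 m/s = 28.659 m/s

Ratio: 2.866e+01 / 7.214e+00 = 4.0

The lighter particle has larger velocity uncertainty because Δv ∝ 1/m.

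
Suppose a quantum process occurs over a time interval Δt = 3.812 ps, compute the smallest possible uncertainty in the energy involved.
86.334 μeV

Using the energy-time uncertainty principle:
ΔEΔt ≥ ℏ/2

The minimum uncertainty in energy is:
ΔE_min = ℏ/(2Δt)
ΔE_min = (1.055e-34 J·s) / (2 × 3.812e-12 s)
ΔE_min = 1.383e-23 J = 86.334 μeV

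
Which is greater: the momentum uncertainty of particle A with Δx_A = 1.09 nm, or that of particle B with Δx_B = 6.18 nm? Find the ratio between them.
Particle A has the larger minimum momentum uncertainty, by a factor of 5.67.

For each particle, the minimum momentum uncertainty is Δp_min = ℏ/(2Δx):

Particle A: Δp_A = ℏ/(2×1.090e-09 m) = 4.837e-26 kg·m/s
Particle B: Δp_B = ℏ/(2×6.180e-09 m) = 8.532e-27 kg·m/s

Ratio: Δp_A/Δp_B = 5.67

Since Δp_min ∝ 1/Δx, the particle with smaller position uncertainty (A) has larger momentum uncertainty.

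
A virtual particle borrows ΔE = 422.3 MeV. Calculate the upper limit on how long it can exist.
7.793 × 10^-25 s

Using the energy-time uncertainty principle:
ΔEΔt ≥ ℏ/2

For a virtual particle borrowing energy ΔE, the maximum lifetime is:
Δt_max = ℏ/(2ΔE)

Converting energy:
ΔE = 422.3 MeV = 6.766e-11 J

Δt_max = (1.055e-34 J·s) / (2 × 6.766e-11 J)
Δt_max = 7.793e-25 s = 7.793 × 10^-25 s

Virtual particles with higher borrowed energy exist for shorter times.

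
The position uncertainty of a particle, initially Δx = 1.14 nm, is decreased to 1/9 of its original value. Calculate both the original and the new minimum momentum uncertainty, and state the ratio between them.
Original Δp_min = 4.625 × 10^-26 kg·m/s; new Δp'_min = 4.163 × 10^-25 kg·m/s; ratio Δp'_min/Δp_min = 9.

From the uncertainty principle ΔxΔp ≥ ℏ/2, the minimum momentum uncertainty is Δp_min = ℏ/(2Δx).

Original (Δx = 1.14 nm = 1.140e-09 m):
Δp_min = (1.055e-34 J·s)/(2 × 1.140e-09 m) = 4.625e-26 kg·m/s

When Δx → (1/9)Δx:
Δp'_min = ℏ/(2 × (1/9)Δx) = 9 × ℏ/(2Δx) = 9 × Δp_min
Δp'_min = 9 × 4.625e-26 kg·m/s = 4.163e-25 kg·m/s

Since Δp_min ∝ 1/Δx, when Δx is decreased to 1/9 of its original value, Δp_min increases to 9 times its original value.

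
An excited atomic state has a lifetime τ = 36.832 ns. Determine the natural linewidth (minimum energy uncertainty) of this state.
8.935 neV

Using the energy-time uncertainty principle:
ΔEΔt ≥ ℏ/2

The lifetime τ represents the time uncertainty Δt.
The natural linewidth (minimum energy uncertainty) is:

ΔE = ℏ/(2τ)
ΔE = (1.055e-34 J·s) / (2 × 3.683e-08 s)
ΔE = 1.432e-27 J = 8.935 neV

This natural linewidth limits the precision of spectroscopic measurements.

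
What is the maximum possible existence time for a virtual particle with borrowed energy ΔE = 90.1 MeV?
3.653 ys

Using the energy-time uncertainty principle:
ΔEΔt ≥ ℏ/2

For a virtual particle borrowing energy ΔE, the maximum lifetime is:
Δt_max = ℏ/(2ΔE)

Converting energy:
ΔE = 90.1 MeV = 1.444e-11 J

Δt_max = (1.055e-34 J·s) / (2 × 1.444e-11 J)
Δt_max = 3.653e-24 s = 3.653 ys

Virtual particles with higher borrowed energy exist for shorter times.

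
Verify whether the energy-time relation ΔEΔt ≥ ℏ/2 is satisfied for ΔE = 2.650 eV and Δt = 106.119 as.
No, it violates the uncertainty relation.

Calculate the product ΔEΔt:
ΔE = 2.650 eV = 4.246e-19 J
ΔEΔt = (4.246e-19 J) × (1.061e-16 s)
ΔEΔt = 4.506e-35 J·s

Compare to the minimum allowed value ℏ/2:
ℏ/2 = 5.273e-35 J·s

Since ΔEΔt = 4.506e-35 J·s < 5.273e-35 J·s = ℏ/2,
this violates the uncertainty relation.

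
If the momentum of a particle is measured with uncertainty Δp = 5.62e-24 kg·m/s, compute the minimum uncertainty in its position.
9.382 pm

Using the Heisenberg uncertainty principle:
ΔxΔp ≥ ℏ/2

The minimum uncertainty in position is:
Δx_min = ℏ/(2Δp)
Δx_min = (1.055e-34 J·s) / (2 × 5.620e-24 kg·m/s)
Δx_min = 9.382e-12 m = 9.382 pm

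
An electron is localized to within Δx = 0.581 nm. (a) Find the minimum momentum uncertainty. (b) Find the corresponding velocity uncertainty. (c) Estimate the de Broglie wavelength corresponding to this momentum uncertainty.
(a) Δp_min = 9.075 × 10^-26 kg·m/s
(b) Δv_min = 99.628 km/s
(c) λ_dB = 7.301 nm

Step-by-step:

(a) From the uncertainty principle:
Δp_min = ℏ/(2Δx) = (1.055e-34 J·s)/(2 × 5.810e-10 m) = 9.075e-26 kg·m/s

(b) The velocity uncertainty:
Δv = Δp/m = (9.075e-26 kg·m/s)/(9.109e-31 kg) = 9.963e+04 m/s = 99.628 km/s

(c) The de Broglie wavelength for this momentum:
λ = h/p = (6.626e-34 J·s)/(9.075e-26 kg·m/s) = 7.301e-09 m = 7.301 nm

Note: The de Broglie wavelength is comparable to the localization size, as expected from wave-particle duality.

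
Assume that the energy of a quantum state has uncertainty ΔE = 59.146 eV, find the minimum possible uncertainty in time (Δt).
5.564 as

Using the energy-time uncertainty principle:
ΔEΔt ≥ ℏ/2

The minimum uncertainty in time is:
Δt_min = ℏ/(2ΔE)
Δt_min = (1.055e-34 J·s) / (2 × 9.476e-18 J)
Δt_min = 5.564e-18 s = 5.564 as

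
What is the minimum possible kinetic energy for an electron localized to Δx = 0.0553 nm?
3.115 eV

Localizing a particle requires giving it sufficient momentum uncertainty:

1. From uncertainty principle: Δp ≥ ℏ/(2Δx)
   Δp_min = (1.055e-34 J·s) / (2 × 5.530e-11 m)
   Δp_min = 9.535e-25 kg·m/s

2. This momentum uncertainty corresponds to kinetic energy:
   KE ≈ (Δp)²/(2m) = (9.535e-25)²/(2 × 9.109e-31 kg)
   KE = 4.990e-19 J = 3.115 eV

Tighter localization requires more energy.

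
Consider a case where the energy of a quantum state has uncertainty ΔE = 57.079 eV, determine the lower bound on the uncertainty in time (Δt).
5.766 as

Using the energy-time uncertainty principle:
ΔEΔt ≥ ℏ/2

The minimum uncertainty in time is:
Δt_min = ℏ/(2ΔE)
Δt_min = (1.055e-34 J·s) / (2 × 9.145e-18 J)
Δt_min = 5.766e-18 s = 5.766 as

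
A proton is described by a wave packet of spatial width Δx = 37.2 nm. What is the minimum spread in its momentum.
1.417 × 10^-27 kg·m/s

For a wave packet, the spatial width Δx and momentum spread Δp are related by the uncertainty principle:
ΔxΔp ≥ ℏ/2

The minimum momentum spread is:
Δp_min = ℏ/(2Δx)
Δp_min = (1.055e-34 J·s) / (2 × 3.720e-08 m)
Δp_min = 1.417e-27 kg·m/s

A wave packet cannot have both a well-defined position and well-defined momentum.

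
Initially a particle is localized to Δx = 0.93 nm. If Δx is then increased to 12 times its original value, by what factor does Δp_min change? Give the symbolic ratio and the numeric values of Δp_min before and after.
Original Δp_min = 5.670 × 10^-26 kg·m/s; new Δp'_min = 4.725 × 10^-27 kg·m/s; ratio Δp'_min/Δp_min = 1/12.

From the uncertainty principle ΔxΔp ≥ ℏ/2, the minimum momentum uncertainty is Δp_min = ℏ/(2Δx).

Original (Δx = 0.93 nm = 9.300e-10 m):
Δp_min = (1.055e-34 J·s)/(2 × 9.300e-10 m) = 5.670e-26 kg·m/s

When Δx → 12Δx:
Δp'_min = ℏ/(2 × 12Δx) = (1/12) × ℏ/(2Δx) = (1/12) × Δp_min
Δp'_min = 1/12 × 5.670e-26 kg·m/s = 4.725e-27 kg·m/s

Since Δp_min ∝ 1/Δx, when Δx is increased to 12 times its original value, Δp_min decreases to 1/12 of its original value.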